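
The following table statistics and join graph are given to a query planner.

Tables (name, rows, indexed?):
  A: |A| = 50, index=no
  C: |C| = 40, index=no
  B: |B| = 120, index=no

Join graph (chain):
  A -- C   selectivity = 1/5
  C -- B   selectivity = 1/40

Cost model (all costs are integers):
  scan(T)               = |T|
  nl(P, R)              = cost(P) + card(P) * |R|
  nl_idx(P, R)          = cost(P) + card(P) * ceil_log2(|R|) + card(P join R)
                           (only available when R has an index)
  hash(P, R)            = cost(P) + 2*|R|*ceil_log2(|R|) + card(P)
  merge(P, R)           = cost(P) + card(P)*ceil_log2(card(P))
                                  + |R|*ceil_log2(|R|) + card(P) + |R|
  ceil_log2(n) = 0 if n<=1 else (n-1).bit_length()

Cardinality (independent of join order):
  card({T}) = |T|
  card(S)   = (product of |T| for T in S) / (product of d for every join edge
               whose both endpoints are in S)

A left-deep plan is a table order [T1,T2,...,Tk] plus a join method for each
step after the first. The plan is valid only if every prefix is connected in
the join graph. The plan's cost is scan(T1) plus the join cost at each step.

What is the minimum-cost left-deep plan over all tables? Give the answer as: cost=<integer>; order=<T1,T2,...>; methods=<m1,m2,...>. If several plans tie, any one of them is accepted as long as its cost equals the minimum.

Selinger DP (subsets sized 1..n):
  {A}: scan cost=50, card=50
  {C}: scan cost=40, card=40
  {B}: scan cost=120, card=120
  {AC}: card=400; try (C,hash)→580, (A,merge)→670, (C,merge)→680, (A,hash)→680, (A,nl)→2040, (C,nl)→2050; best=580 via (C,hash)
  {BC}: card=120; try (C,hash)→720, (B,merge)→1280, (C,merge)→1360, (B,hash)→1760, (B,nl)→4840, (C,nl)→4920; best=720 via (C,hash)
  {ABC}: card=1200; try (A,hash)→1440, (A,merge)→2030, (B,hash)→2660, (B,merge)→5540, (A,nl)→6720, (B,nl)→48580; best=1440 via (A,hash)

cost=1440; order=B,C,A; methods=hash,hash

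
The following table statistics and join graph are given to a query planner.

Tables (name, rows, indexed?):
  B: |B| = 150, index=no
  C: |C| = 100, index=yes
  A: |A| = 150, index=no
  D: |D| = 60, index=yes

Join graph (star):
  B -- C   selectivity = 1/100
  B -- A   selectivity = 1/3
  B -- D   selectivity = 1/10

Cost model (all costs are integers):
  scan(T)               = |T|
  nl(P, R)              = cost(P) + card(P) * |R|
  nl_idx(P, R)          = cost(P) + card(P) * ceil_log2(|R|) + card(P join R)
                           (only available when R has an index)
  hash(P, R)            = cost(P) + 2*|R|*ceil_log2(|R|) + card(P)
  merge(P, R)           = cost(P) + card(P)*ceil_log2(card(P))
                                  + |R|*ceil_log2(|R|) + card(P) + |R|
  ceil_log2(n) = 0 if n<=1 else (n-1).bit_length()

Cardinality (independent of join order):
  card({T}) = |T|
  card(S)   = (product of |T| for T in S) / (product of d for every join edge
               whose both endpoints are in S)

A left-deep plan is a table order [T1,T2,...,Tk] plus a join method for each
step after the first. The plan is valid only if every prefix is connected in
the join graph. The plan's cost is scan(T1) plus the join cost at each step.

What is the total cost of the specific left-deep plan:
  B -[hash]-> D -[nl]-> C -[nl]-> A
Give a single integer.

step 1: scan B: cost=150, card=150
step 2: join D via hash
    card(P join D) = 150*60/(10) = 900
    cost = 150 + 2*60*6 + 150 = 1020
step 3: join C via nl
    card(P join C) = 900*100/(100) = 900
    cost = 1020 + 900*100 = 91020
step 4: join A via nl
    card(P join A) = 900*150/(3) = 45000
    cost = 91020 + 900*150 = 226020

226020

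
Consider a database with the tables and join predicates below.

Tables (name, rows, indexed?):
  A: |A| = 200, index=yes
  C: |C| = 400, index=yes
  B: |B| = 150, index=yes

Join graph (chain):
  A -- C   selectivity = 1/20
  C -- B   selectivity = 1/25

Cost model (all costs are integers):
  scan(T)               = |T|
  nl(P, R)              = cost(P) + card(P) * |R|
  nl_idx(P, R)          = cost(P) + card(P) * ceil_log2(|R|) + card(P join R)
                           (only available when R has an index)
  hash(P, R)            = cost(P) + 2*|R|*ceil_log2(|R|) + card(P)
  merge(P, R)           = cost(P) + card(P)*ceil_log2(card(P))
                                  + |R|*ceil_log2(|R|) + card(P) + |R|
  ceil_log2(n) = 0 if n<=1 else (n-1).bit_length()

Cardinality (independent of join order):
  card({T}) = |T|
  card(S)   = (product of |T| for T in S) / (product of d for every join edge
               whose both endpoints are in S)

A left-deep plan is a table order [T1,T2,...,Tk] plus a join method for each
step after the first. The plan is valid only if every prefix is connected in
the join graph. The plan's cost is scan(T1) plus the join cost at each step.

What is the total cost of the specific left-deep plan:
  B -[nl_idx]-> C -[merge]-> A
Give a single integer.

step 1: scan B: cost=150, card=150
step 2: join C via nl_idx
    card(P join C) = 150*400/(25) = 2400
    cost = 150 + 150*9 + 2400 = 3900
step 3: join A via merge
    card(P join A) = 2400*200/(20) = 24000
    cost = 3900 + 2400*12 + 200*8 + 2400 + 200 = 36900

36900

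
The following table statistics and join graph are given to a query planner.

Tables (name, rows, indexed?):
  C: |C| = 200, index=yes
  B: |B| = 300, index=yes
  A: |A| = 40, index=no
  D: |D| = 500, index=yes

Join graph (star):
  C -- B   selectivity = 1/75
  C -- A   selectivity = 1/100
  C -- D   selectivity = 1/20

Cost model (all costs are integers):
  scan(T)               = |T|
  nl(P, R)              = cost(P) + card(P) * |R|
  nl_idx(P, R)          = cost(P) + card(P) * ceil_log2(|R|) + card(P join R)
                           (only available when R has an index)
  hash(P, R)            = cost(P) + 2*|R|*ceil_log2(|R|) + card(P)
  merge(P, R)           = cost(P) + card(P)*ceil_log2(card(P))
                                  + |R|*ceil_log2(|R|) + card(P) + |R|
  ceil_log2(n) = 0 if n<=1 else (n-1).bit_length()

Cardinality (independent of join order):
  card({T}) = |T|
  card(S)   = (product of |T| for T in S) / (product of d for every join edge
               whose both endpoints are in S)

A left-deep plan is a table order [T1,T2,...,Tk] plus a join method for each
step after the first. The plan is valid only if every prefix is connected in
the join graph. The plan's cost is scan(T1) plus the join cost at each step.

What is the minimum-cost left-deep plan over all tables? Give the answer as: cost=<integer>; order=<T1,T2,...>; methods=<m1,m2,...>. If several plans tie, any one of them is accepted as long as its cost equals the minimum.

Selinger DP (subsets sized 1..n):
  {C}: scan cost=200, card=200
  {B}: scan cost=300, card=300
  {A}: scan cost=40, card=40
  {D}: scan cost=500, card=500
  {BC}: card=800; try (B,nl_idx)→2800, (C,nl_idx)→3500, (C,hash)→3800, (B,merge)→5000, (C,merge)→5100, (B,hash)→5800 …(+2); best=2800 via (B,nl_idx)
  {AC}: card=80; try (C,nl_idx)→440, (A,hash)→880, (C,merge)→2120, (A,merge)→2280, (C,hash)→3280, (C,nl)→8040 …(+1); best=440 via (C,nl_idx)
  {CD}: card=5000; try (C,hash)→4200, (D,merge)→7000, (D,nl_idx)→7000, (C,merge)→7300, (D,hash)→9400, (C,nl_idx)→9500 …(+2); best=4200 via (C,hash)
  {ABC}: card=320; try (B,nl_idx)→1480, (B,merge)→4080, (A,hash)→4080, (B,hash)→5920, (A,merge)→11880, (B,nl)→24440 …(+1); best=1480 via (B,nl_idx)
  {BCD}: card=20000; try (D,hash)→12600, (B,hash)→14600, (D,merge)→16600, (D,nl_idx)→30000, (B,nl_idx)→69200, (B,merge)→77200 …(+2); best=12600 via (D,hash)
  {ACD}: card=2000; try (D,nl_idx)→3160, (D,merge)→6080, (D,hash)→9520, (A,hash)→9680, (D,nl)→40440, (A,merge)→74480 …(+1); best=3160 via (D,nl_idx)
  {ABCD}: card=8000; try (D,merge)→9680, (B,hash)→10560, (D,hash)→10800, (D,nl_idx)→12360, (B,nl_idx)→29160, (B,merge)→30160 …(+5); best=9680 via (D,merge)

cost=9680; order=A,C,B,D; methods=nl_idx,nl_idx,merge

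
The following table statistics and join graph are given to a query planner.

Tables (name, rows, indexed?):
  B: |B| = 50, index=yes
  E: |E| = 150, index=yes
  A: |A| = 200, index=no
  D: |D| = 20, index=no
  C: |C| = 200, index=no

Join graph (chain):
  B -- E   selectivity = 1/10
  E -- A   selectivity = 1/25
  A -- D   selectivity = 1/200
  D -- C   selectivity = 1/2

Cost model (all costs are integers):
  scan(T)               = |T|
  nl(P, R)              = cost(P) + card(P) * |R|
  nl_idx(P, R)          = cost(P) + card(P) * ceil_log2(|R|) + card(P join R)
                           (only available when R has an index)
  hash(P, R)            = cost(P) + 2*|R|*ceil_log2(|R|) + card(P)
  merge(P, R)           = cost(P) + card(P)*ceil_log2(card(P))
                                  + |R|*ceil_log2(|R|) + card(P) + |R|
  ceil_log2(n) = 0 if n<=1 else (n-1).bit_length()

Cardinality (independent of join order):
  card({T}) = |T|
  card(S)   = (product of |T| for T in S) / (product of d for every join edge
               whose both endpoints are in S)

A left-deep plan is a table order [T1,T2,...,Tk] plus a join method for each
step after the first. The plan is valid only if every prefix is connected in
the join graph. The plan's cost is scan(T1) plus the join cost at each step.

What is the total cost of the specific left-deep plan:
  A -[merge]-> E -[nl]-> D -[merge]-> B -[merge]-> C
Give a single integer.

37060

step 1: scan A: cost=200, card=200
step 2: join E via merge
    card(P join E) = 200*150/(25) = 1200
    cost = 200 + 200*8 + 150*8 + 200 + 150 = 3350
step 3: join D via nl
    card(P join D) = 1200*20/(200) = 120
    cost = 3350 + 1200*20 = 27350
step 4: join B via merge
    card(P join B) = 120*50/(10) = 600
    cost = 27350 + 120*7 + 50*6 + 120 + 50 = 28660
step 5: join C via merge
    card(P join C) = 600*200/(2) = 60000
    cost = 28660 + 600*10 + 200*8 + 600 + 200 = 37060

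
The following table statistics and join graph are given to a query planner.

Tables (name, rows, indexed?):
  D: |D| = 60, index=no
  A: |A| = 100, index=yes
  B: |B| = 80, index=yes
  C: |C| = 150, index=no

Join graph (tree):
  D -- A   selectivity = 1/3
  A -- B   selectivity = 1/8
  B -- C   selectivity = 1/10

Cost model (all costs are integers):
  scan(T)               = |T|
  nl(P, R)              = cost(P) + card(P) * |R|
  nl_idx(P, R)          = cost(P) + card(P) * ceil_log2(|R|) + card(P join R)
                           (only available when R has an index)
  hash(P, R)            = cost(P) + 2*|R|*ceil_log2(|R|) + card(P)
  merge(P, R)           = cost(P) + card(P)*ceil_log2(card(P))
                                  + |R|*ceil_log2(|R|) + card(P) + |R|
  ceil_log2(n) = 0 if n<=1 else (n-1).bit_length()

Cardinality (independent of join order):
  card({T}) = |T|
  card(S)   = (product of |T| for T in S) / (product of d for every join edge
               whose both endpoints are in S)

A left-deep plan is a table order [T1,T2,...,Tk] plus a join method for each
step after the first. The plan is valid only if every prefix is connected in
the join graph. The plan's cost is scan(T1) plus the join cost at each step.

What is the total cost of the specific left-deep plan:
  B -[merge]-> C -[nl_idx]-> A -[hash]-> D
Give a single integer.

41190

step 1: scan B: cost=80, card=80
step 2: join C via merge
    card(P join C) = 80*150/(10) = 1200
    cost = 80 + 80*7 + 150*8 + 80 + 150 = 2070
step 3: join A via nl_idx
    card(P join A) = 1200*100/(8) = 15000
    cost = 2070 + 1200*7 + 15000 = 25470
step 4: join D via hash
    card(P join D) = 15000*60/(3) = 300000
    cost = 25470 + 2*60*6 + 15000 = 41190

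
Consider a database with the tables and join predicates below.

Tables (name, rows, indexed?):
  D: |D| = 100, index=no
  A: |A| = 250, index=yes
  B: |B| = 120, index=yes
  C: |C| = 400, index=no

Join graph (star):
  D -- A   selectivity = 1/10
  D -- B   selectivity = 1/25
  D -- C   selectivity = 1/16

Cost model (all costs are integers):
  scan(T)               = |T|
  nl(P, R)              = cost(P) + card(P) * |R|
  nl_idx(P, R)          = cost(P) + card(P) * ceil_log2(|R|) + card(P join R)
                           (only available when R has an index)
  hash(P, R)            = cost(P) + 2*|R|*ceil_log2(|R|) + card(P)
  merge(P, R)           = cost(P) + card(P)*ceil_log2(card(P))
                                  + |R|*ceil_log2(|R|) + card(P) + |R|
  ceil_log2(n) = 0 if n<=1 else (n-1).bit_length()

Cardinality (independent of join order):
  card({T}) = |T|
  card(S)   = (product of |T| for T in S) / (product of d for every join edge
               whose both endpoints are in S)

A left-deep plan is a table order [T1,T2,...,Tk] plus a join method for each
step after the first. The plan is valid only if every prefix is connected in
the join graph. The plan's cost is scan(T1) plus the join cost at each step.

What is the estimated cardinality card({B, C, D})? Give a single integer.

12000

Tables in S: B(120), C(400), D(100)
Edges inside S: D-B(d=25), D-C(d=16)
numerator = 120 * 400 * 100 = 4800000
denominator = 25 * 16 = 400
card(S) = 4800000 / 400 = 12000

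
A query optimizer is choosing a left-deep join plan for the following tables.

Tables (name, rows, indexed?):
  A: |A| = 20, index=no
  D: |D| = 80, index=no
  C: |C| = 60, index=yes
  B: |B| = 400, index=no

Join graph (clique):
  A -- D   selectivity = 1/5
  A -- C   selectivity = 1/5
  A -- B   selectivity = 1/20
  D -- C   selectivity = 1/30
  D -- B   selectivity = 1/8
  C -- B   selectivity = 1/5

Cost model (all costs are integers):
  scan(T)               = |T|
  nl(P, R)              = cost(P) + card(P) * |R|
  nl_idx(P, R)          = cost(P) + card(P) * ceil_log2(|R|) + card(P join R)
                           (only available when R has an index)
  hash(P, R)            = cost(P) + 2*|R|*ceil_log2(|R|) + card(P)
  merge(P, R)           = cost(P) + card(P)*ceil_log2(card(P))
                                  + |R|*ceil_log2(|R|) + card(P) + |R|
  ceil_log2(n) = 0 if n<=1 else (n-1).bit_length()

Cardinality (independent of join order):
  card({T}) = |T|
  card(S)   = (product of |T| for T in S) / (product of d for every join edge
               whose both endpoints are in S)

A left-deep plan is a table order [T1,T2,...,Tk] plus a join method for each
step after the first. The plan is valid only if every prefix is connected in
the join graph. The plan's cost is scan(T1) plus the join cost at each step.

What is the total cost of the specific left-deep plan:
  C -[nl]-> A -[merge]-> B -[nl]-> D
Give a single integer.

84220

step 1: scan C: cost=60, card=60
step 2: join A via nl
    card(P join A) = 60*20/(5) = 240
    cost = 60 + 60*20 = 1260
step 3: join B via merge
    card(P join B) = 240*400/(20*5) = 960
    cost = 1260 + 240*8 + 400*9 + 240 + 400 = 7420
step 4: join D via nl
    card(P join D) = 960*80/(5*30*8) = 64
    cost = 7420 + 960*80 = 84220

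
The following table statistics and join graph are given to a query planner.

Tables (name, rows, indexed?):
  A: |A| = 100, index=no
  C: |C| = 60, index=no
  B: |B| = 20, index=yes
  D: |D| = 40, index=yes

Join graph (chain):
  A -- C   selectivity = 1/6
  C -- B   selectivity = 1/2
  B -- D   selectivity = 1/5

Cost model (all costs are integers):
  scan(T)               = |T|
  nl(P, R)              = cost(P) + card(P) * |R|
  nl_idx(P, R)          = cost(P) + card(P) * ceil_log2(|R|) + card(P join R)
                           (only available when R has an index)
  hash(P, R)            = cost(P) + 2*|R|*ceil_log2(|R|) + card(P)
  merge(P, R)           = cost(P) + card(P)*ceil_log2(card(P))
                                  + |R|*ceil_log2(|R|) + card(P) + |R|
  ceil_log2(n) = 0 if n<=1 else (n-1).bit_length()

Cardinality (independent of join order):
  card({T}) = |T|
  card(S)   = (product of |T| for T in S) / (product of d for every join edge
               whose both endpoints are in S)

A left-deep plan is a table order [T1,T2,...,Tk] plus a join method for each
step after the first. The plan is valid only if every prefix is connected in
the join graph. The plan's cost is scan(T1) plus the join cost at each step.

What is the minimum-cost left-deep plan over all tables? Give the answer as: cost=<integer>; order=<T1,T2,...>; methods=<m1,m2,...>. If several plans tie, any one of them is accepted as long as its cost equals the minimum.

Selinger DP (subsets sized 1..n):
  {A}: scan cost=100, card=100
  {C}: scan cost=60, card=60
  {B}: scan cost=20, card=20
  {D}: scan cost=40, card=40
  {AC}: card=1000; try (C,hash)→920, (A,merge)→1280, (C,merge)→1320, (A,hash)→1520, (A,nl)→6060, (C,nl)→6100; best=920 via (C,hash)
  {BC}: card=600; try (B,hash)→320, (C,merge)→560, (B,merge)→600, (C,hash)→760, (B,nl_idx)→960, (C,nl)→1220 …(+1); best=320 via (B,hash)
  {BD}: card=160; try (B,hash)→280, (D,nl_idx)→300, (B,nl_idx)→400, (D,merge)→420, (B,merge)→440, (D,hash)→520 …(+2); best=280 via (B,hash)
  {ABC}: card=10000; try (B,hash)→2120, (A,hash)→2320, (A,merge)→7720, (B,merge)→12040, (B,nl_idx)→15920, (B,nl)→20920 …(+1); best=2120 via (B,hash)
  {BCD}: card=4800; try (C,hash)→1160, (D,hash)→1400, (C,merge)→2140, (D,merge)→7200, (D,nl_idx)→8720, (C,nl)→9880 …(+1); best=1160 via (C,hash)
  {ABCD}: card=80000; try (A,hash)→7360, (D,hash)→12600, (A,merge)→69160, (D,nl_idx)→142120, (D,merge)→152400, (D,nl)→402120 …(+1); best=7360 via (A,hash)

cost=7360; order=D,B,C,A; methods=hash,hash,hash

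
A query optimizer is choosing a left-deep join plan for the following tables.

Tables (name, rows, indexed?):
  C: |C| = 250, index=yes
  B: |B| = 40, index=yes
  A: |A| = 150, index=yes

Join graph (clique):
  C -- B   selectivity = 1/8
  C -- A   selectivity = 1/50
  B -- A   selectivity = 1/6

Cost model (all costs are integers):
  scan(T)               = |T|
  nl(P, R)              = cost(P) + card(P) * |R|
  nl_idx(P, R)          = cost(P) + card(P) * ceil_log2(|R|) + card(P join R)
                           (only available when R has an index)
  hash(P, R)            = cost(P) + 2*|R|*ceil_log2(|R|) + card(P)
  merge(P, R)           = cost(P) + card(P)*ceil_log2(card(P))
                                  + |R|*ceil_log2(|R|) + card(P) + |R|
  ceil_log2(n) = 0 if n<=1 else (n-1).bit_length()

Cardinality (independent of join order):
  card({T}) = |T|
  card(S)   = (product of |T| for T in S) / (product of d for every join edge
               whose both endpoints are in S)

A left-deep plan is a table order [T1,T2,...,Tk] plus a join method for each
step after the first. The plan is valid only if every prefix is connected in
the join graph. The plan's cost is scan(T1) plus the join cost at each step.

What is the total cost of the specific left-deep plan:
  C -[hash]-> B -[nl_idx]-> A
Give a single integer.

step 1: scan C: cost=250, card=250
step 2: join B via hash
    card(P join B) = 250*40/(8) = 1250
    cost = 250 + 2*40*6 + 250 = 980
step 3: join A via nl_idx
    card(P join A) = 1250*150/(50*6) = 625
    cost = 980 + 1250*8 + 625 = 11605

11605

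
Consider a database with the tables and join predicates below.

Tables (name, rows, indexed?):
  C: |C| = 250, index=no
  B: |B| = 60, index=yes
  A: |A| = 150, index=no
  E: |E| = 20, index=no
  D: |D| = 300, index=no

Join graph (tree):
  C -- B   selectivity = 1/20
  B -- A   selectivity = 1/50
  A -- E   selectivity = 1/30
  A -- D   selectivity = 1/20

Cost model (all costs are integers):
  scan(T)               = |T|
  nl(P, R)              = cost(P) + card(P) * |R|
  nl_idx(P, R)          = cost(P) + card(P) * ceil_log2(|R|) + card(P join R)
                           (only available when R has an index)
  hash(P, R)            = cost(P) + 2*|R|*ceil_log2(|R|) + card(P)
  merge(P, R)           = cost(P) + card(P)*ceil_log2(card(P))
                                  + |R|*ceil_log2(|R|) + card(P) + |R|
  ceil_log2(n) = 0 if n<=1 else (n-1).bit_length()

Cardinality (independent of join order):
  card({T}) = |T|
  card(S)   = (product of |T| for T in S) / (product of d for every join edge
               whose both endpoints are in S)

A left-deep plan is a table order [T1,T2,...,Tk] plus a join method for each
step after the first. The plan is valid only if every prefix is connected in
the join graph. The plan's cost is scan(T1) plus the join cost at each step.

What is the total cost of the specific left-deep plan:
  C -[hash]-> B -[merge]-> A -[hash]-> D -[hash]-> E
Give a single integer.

step 1: scan C: cost=250, card=250
step 2: join B via hash
    card(P join B) = 250*60/(20) = 750
    cost = 250 + 2*60*6 + 250 = 1220
step 3: join A via merge
    card(P join A) = 750*150/(50) = 2250
    cost = 1220 + 750*10 + 150*8 + 750 + 150 = 10820
step 4: join D via hash
    card(P join D) = 2250*300/(20) = 33750
    cost = 10820 + 2*300*9 + 2250 = 18470
step 5: join E via hash
    card(P join E) = 33750*20/(30) = 22500
    cost = 18470 + 2*20*5 + 33750 = 52420

52420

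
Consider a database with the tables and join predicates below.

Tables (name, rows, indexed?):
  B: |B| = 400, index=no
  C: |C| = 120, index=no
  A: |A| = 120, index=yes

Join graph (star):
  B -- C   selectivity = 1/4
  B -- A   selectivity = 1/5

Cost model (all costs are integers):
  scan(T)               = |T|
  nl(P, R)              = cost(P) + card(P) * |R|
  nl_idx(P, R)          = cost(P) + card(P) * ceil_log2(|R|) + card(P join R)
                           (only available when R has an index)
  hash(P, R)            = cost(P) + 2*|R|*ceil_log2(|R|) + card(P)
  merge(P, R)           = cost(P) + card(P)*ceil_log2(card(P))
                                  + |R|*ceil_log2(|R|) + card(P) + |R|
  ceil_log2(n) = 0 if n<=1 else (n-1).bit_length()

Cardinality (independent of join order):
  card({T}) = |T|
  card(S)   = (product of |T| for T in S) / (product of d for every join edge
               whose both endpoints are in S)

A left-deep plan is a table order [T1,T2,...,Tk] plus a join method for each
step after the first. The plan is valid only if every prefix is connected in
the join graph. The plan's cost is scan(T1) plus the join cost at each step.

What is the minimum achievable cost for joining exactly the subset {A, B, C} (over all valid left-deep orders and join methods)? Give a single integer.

13760

Selinger DP over subsets of {A,B,C}:
  {B}: scan cost=400, card=400
  {C}: scan cost=120, card=120
  {A}: scan cost=120, card=120
  {BC}: card=12000; try (C,hash)→2480, (B,merge)→5080, (C,merge)→5360, (B,hash)→7440, (B,nl)→48120, (C,nl)→48400; best=2480 via (C,hash)
  {AB}: card=9600; try (A,hash)→2480, (B,merge)→5080, (A,merge)→5360, (B,hash)→7440, (A,nl_idx)→12800, (B,nl)→48120 …(+1); best=2480 via (A,hash)
  {ABC}: card=288000; try (C,hash)→13760, (A,hash)→16160, (C,merge)→147440, (A,merge)→183440, (A,nl_idx)→374480, (C,nl)→1154480 …(+1); best=13760 via (C,hash)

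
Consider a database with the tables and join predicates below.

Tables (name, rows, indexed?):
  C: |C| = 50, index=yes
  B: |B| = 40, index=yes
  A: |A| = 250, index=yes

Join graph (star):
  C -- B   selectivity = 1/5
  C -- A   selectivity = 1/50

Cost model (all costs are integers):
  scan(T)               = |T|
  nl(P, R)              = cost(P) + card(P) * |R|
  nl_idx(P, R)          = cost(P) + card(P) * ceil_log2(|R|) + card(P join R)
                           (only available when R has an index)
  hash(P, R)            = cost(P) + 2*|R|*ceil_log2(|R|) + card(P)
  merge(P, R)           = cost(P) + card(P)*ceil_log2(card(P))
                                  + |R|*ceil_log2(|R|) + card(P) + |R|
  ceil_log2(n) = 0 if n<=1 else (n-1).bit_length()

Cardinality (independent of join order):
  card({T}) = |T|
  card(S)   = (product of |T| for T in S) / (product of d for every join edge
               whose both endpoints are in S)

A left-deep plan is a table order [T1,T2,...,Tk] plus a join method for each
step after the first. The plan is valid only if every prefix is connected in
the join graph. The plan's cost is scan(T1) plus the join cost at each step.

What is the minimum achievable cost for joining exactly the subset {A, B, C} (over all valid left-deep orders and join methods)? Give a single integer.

1430

Selinger DP over subsets of {A,B,C}:
  {C}: scan cost=50, card=50
  {B}: scan cost=40, card=40
  {A}: scan cost=250, card=250
  {BC}: card=400; try (B,hash)→580, (C,merge)→670, (C,hash)→680, (C,nl_idx)→680, (B,merge)→680, (B,nl_idx)→750 …(+2); best=580 via (B,hash)
  {AC}: card=250; try (A,nl_idx)→700, (C,hash)→1100, (C,nl_idx)→2000, (A,merge)→2650, (C,merge)→2850, (A,hash)→4100 …(+2); best=700 via (A,nl_idx)
  {ABC}: card=2000; try (B,hash)→1430, (B,merge)→3230, (B,nl_idx)→4200, (A,hash)→4980, (A,nl_idx)→5780, (A,merge)→6830 …(+2); best=1430 via (B,hash)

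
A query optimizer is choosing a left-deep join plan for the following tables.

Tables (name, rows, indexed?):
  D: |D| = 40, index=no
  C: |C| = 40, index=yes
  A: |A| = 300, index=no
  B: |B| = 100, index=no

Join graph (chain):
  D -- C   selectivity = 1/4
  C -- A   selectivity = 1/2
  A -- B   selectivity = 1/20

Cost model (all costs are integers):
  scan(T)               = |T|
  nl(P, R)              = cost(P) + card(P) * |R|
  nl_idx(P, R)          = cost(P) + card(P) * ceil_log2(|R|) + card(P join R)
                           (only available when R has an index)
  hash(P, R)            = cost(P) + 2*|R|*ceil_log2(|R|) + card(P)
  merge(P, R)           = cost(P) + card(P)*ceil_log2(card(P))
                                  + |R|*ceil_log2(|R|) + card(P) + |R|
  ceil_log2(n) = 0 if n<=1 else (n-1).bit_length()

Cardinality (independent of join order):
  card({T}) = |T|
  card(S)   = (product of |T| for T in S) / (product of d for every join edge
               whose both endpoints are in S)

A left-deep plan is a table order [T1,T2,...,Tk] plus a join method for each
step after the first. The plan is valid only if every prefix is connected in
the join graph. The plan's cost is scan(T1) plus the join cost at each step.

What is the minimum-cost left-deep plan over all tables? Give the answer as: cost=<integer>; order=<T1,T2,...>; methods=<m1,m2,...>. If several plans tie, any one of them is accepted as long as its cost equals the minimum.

Selinger DP (subsets sized 1..n):
  {D}: scan cost=40, card=40
  {C}: scan cost=40, card=40
  {A}: scan cost=300, card=300
  {B}: scan cost=100, card=100
  {CD}: card=400; try (D,hash)→560, (C,hash)→560, (D,merge)→600, (C,merge)→600, (C,nl_idx)→680, (D,nl)→1640 …(+1); best=560 via (D,hash)
  {AC}: card=6000; try (C,hash)→1080, (A,merge)→3320, (C,merge)→3580, (A,hash)→5480, (C,nl_idx)→8100, (A,nl)→12040 …(+1); best=1080 via (C,hash)
  {AB}: card=1500; try (B,hash)→2000, (A,merge)→3900, (B,merge)→4100, (A,hash)→5600, (A,nl)→30100, (B,nl)→30300; best=2000 via (B,hash)
  {ACD}: card=60000; try (A,hash)→6360, (D,hash)→7560, (A,merge)→7560, (D,merge)→85360, (A,nl)→120560, (D,nl)→241080; best=6360 via (A,hash)
  {ABC}: card=30000; try (C,hash)→3980, (B,hash)→8480, (C,merge)→20280, (C,nl_idx)→41000, (C,nl)→62000, (B,merge)→85880 …(+1); best=3980 via (C,hash)
  {ABCD}: card=300000; try (D,hash)→34460, (B,hash)→67760, (D,merge)→484260, (B,merge)→1027160, (D,nl)→1203980, (B,nl)→6006360; best=34460 via (D,hash)

cost=34460; order=A,B,C,D; methods=hash,hash,hash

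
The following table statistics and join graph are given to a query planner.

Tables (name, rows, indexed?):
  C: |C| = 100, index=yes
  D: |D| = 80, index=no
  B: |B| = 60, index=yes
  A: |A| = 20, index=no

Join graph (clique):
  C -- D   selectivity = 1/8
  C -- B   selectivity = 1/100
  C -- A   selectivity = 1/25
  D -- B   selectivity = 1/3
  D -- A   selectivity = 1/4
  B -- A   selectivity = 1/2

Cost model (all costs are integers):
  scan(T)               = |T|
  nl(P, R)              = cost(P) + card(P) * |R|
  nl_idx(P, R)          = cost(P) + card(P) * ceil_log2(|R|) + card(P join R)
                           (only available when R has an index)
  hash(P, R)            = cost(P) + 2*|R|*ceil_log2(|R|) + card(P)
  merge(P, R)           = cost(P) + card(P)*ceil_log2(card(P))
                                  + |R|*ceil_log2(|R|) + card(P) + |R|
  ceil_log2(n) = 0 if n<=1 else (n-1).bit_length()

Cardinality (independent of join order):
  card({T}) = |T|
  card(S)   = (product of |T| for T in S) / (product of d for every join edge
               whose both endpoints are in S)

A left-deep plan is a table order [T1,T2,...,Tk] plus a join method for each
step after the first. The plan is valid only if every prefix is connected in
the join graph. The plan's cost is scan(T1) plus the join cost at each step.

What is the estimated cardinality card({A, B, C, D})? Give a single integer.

Tables in S: A(20), B(60), C(100), D(80)
Edges inside S: C-D(d=8), C-B(d=100), C-A(d=25), D-B(d=3), D-A(d=4), B-A(d=2)
numerator = 20 * 60 * 100 * 80 = 9600000
denominator = 8 * 100 * 25 * 3 * 4 * 2 = 480000
card(S) = 9600000 / 480000 = 20

20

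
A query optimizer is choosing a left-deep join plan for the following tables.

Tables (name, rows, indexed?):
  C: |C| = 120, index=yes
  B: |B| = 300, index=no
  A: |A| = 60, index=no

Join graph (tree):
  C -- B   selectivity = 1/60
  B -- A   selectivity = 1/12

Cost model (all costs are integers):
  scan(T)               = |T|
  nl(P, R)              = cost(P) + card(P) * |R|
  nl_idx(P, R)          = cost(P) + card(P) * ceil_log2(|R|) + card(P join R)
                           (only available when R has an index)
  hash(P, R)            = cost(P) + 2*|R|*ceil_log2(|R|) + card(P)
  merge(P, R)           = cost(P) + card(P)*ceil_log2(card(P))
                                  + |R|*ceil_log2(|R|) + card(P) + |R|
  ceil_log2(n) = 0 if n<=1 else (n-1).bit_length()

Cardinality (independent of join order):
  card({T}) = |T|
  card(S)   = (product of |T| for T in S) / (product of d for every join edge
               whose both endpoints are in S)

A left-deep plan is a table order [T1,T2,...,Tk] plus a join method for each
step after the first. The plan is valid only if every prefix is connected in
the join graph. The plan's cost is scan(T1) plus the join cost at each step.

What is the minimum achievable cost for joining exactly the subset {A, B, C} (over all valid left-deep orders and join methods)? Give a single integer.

Selinger DP over subsets of {A,B,C}:
  {C}: scan cost=120, card=120
  {B}: scan cost=300, card=300
  {A}: scan cost=60, card=60
  {BC}: card=600; try (C,hash)→2280, (C,nl_idx)→3000, (B,merge)→4080, (C,merge)→4260, (B,hash)→5640, (B,nl)→36120 …(+1); best=2280 via (C,hash)
  {AB}: card=1500; try (A,hash)→1320, (B,merge)→3480, (A,merge)→3720, (B,hash)→5520, (B,nl)→18060, (A,nl)→18300; best=1320 via (A,hash)
  {ABC}: card=3000; try (A,hash)→3600, (C,hash)→4500, (A,merge)→9300, (C,nl_idx)→14820, (C,merge)→20280, (A,nl)→38280 …(+1); best=3600 via (A,hash)

3600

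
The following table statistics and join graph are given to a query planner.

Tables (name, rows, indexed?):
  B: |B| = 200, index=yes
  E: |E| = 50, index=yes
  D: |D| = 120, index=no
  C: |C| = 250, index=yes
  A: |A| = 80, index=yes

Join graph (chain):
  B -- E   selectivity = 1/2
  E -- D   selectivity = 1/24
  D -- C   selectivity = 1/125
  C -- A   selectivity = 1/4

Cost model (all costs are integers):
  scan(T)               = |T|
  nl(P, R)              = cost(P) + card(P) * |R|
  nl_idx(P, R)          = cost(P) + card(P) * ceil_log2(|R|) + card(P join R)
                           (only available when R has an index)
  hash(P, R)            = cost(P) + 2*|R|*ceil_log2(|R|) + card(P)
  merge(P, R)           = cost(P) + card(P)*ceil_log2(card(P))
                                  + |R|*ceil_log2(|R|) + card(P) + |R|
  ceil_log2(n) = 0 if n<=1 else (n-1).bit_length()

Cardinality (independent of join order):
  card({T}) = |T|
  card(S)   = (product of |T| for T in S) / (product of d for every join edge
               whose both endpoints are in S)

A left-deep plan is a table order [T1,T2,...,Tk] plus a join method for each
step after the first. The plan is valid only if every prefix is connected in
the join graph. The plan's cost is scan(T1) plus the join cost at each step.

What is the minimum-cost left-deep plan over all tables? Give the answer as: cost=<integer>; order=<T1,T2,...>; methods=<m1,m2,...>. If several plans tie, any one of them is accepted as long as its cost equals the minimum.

cost=16980; order=D,C,E,A,B; methods=nl_idx,hash,hash,hash

Selinger DP (subsets sized 1..n):
  {B}: scan cost=200, card=200
  {E}: scan cost=50, card=50
  {D}: scan cost=120, card=120
  {C}: scan cost=250, card=250
  {A}: scan cost=80, card=80
  {BE}: card=5000; try (E,hash)→1000, (B,merge)→2200, (E,merge)→2350, (B,hash)→3300, (B,nl_idx)→5450, (E,nl_idx)→6400 …(+2); best=1000 via (E,hash)
  {DE}: card=250; try (E,hash)→840, (E,nl_idx)→1090, (D,merge)→1360, (E,merge)→1430, (D,hash)→1780, (D,nl)→6050 …(+1); best=840 via (E,hash)
  {CD}: card=240; try (C,nl_idx)→1320, (D,hash)→2180, (C,merge)→3330, (D,merge)→3460, (C,hash)→4240, (C,nl)→30120 …(+1); best=1320 via (C,nl_idx)
  {AC}: card=5000; try (A,hash)→1620, (C,merge)→2970, (A,merge)→3140, (C,hash)→4160, (C,nl_idx)→5720, (A,nl_idx)→7000 …(+2); best=1620 via (A,hash)
  {BDE}: card=25000; try (B,hash)→4290, (B,merge)→4890, (D,hash)→7680, (B,nl_idx)→27840, (B,nl)→50840, (D,merge)→71960 …(+1); best=4290 via (B,hash)
  {CDE}: card=500; try (E,hash)→2160, (E,nl_idx)→3260, (C,nl_idx)→3340, (E,merge)→3830, (C,hash)→5090, (C,merge)→5340 …(+2); best=2160 via (E,hash)
  {ACD}: card=4800; try (A,hash)→2680, (A,merge)→4120, (A,nl_idx)→7800, (D,hash)→8300, (A,nl)→20520, (D,merge)→72580 …(+1); best=2680 via (A,hash)
  {BCDE}: card=50000; try (B,hash)→5860, (B,merge)→8960, (C,hash)→33290, (B,nl_idx)→56160, (B,nl)→102160, (C,nl_idx)→254290 …(+2); best=5860 via (B,hash)
  {ACDE}: card=10000; try (A,hash)→3780, (A,merge)→7800, (E,hash)→8080, (A,nl_idx)→15660, (E,nl_idx)→41480, (A,nl)→42160 …(+2); best=3780 via (A,hash)
  {ABCDE}: card=1000000; try (B,hash)→16980, (A,hash)→56980, (B,merge)→155580, (A,merge)→856500, (B,nl_idx)→1083780, (A,nl_idx)→1355860 …(+2); best=16980 via (B,hash)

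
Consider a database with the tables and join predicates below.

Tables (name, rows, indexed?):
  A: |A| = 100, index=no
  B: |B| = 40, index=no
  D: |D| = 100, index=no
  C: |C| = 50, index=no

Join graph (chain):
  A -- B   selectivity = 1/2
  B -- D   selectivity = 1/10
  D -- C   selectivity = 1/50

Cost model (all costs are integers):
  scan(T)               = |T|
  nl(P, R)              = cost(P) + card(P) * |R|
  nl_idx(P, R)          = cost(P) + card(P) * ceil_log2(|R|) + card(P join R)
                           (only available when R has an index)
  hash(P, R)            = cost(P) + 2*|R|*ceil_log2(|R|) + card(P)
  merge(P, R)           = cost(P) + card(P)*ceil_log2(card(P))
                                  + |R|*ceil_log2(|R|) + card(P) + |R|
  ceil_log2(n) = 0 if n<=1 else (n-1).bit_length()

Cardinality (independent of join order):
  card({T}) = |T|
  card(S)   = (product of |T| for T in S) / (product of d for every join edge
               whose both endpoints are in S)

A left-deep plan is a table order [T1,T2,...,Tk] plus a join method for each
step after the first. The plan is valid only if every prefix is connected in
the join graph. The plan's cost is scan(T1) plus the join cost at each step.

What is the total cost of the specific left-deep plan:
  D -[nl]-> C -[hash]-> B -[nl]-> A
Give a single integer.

step 1: scan D: cost=100, card=100
step 2: join C via nl
    card(P join C) = 100*50/(50) = 100
    cost = 100 + 100*50 = 5100
step 3: join B via hash
    card(P join B) = 100*40/(10) = 400
    cost = 5100 + 2*40*6 + 100 = 5680
step 4: join A via nl
    card(P join A) = 400*100/(2) = 20000
    cost = 5680 + 400*100 = 45680

45680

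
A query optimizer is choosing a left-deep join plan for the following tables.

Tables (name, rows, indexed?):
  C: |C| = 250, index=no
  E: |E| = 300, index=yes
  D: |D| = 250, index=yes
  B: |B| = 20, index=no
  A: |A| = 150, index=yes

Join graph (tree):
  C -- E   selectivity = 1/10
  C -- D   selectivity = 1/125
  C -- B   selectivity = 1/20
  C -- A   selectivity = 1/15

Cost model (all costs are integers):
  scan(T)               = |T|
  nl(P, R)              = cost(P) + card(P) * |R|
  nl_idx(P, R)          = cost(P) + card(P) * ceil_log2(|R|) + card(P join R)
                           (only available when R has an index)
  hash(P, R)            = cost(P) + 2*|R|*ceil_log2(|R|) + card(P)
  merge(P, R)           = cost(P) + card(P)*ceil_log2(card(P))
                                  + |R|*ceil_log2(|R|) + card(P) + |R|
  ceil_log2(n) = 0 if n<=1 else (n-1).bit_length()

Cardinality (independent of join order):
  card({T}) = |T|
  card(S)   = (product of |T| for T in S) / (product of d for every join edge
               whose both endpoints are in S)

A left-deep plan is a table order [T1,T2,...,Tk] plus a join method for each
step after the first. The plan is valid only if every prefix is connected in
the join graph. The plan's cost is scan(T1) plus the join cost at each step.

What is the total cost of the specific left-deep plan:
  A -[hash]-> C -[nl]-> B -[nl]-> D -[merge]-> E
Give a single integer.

752300

step 1: scan A: cost=150, card=150
step 2: join C via hash
    card(P join C) = 150*250/(15) = 2500
    cost = 150 + 2*250*8 + 150 = 4300
step 3: join B via nl
    card(P join B) = 2500*20/(20) = 2500
    cost = 4300 + 2500*20 = 54300
step 4: join D via nl
    card(P join D) = 2500*250/(125) = 5000
    cost = 54300 + 2500*250 = 679300
step 5: join E via merge
    card(P join E) = 5000*300/(10) = 150000
    cost = 679300 + 5000*13 + 300*9 + 5000 + 300 = 752300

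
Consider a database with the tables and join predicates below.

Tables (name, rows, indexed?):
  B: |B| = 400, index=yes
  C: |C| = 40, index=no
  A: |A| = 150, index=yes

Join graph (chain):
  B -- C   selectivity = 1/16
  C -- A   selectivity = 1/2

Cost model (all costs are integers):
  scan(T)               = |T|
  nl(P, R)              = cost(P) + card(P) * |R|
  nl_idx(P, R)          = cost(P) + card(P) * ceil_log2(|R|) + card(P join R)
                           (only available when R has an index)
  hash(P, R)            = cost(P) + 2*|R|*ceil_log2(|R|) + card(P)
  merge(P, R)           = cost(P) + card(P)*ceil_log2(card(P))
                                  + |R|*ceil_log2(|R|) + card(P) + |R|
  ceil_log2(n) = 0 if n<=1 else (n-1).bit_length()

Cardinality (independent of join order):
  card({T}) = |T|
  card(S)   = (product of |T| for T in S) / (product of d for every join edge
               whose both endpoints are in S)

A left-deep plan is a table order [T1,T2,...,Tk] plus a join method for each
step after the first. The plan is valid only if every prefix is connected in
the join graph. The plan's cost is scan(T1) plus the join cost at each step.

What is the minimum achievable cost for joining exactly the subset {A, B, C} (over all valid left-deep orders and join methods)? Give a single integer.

4680

Selinger DP over subsets of {A,B,C}:
  {B}: scan cost=400, card=400
  {C}: scan cost=40, card=40
  {A}: scan cost=150, card=150
  {BC}: card=1000; try (C,hash)→1280, (B,nl_idx)→1400, (B,merge)→4320, (C,merge)→4680, (B,hash)→7280, (B,nl)→16040 …(+1); best=1280 via (C,hash)
  {AC}: card=3000; try (C,hash)→780, (A,merge)→1670, (C,merge)→1780, (A,hash)→2480, (A,nl_idx)→3360, (A,nl)→6040 …(+1); best=780 via (C,hash)
  {ABC}: card=75000; try (A,hash)→4680, (B,hash)→10980, (A,merge)→13630, (B,merge)→43780, (A,nl_idx)→84280, (B,nl_idx)→102780 …(+2); best=4680 via (A,hash)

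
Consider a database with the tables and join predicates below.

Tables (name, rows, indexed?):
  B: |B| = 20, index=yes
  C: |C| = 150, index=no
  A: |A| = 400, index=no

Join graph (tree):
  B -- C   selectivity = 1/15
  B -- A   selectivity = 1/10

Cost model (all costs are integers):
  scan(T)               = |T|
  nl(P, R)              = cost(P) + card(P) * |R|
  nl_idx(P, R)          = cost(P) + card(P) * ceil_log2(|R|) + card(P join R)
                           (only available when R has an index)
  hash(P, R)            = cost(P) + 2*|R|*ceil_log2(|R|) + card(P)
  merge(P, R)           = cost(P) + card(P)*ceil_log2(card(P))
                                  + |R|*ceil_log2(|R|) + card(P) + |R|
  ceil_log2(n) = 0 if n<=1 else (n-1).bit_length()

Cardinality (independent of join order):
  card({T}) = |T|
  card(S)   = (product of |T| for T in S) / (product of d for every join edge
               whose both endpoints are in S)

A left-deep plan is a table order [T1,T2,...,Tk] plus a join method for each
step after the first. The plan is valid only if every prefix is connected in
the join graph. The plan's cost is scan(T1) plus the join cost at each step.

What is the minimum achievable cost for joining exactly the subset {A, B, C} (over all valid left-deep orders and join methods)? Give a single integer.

Selinger DP over subsets of {A,B,C}:
  {B}: scan cost=20, card=20
  {C}: scan cost=150, card=150
  {A}: scan cost=400, card=400
  {BC}: card=200; try (B,hash)→500, (B,nl_idx)→1100, (C,merge)→1490, (B,merge)→1620, (C,hash)→2440, (C,nl)→3020 …(+1); best=500 via (B,hash)
  {AB}: card=800; try (B,hash)→1000, (B,nl_idx)→3200, (A,merge)→4140, (B,merge)→4520, (A,hash)→7240, (A,nl)→8020 …(+1); best=1000 via (B,hash)
  {ABC}: card=8000; try (C,hash)→4200, (A,merge)→6300, (A,hash)→7900, (C,merge)→11150, (A,nl)→80500, (C,nl)→121000; best=4200 via (C,hash)

4200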